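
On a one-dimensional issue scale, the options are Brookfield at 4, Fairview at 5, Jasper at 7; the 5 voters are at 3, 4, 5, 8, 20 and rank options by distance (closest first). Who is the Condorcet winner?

With single-peaked preferences on a line, the Condorcet winner is the candidate closest to the median voter.
The median voter (position 5) is closest to Fairview at 5.
Check: Fairview vs Jasper — voters closer to Fairview: 3 of 5.

Fairview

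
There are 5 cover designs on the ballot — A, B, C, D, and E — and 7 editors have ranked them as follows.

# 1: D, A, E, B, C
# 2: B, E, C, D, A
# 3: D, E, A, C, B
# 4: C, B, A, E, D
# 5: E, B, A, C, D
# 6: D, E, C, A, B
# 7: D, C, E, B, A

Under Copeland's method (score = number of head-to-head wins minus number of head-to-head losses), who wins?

Pairwise results:
  A vs B: B wins 4–3.
  A vs C: C wins 4–3.
  A vs D: D wins 5–2.
  A vs E: E wins 5–2.
  B vs C: C wins 4–3.
  B vs D: D wins 4–3.
  B vs E: E wins 5–2.
  C vs D: D wins 4–3.
  C vs E: E wins 5–2.
  D vs E: D wins 4–3.
Copeland scores (wins − losses):
  A: 0 − 4 = -4
  B: 1 − 3 = -2
  C: 2 − 2 = 0
  D: 4 − 0 = 4
  E: 3 − 1 = 2
D has the best Copeland score.

D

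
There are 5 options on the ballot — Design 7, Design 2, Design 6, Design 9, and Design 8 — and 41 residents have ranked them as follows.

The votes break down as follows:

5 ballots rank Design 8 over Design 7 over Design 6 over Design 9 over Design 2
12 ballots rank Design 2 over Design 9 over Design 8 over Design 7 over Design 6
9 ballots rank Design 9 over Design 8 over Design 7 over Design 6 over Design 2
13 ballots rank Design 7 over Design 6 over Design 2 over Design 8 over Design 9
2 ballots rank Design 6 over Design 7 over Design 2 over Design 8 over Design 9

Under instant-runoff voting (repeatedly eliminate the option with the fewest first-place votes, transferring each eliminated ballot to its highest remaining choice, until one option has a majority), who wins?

Design 7

Round 1: Design 7 13, Design 2 12, Design 9 9, Design 8 5, Design 6 2. Design 6 has the fewest and is eliminated.
Round 2: Design 7 15, Design 2 12, Design 9 9, Design 8 5. Design 8 has the fewest and is eliminated.
Round 3: Design 7 20, Design 2 12, Design 9 9. Design 9 has the fewest and is eliminated.
Round 4: Design 7 29, Design 2 12. Design 7 has a majority.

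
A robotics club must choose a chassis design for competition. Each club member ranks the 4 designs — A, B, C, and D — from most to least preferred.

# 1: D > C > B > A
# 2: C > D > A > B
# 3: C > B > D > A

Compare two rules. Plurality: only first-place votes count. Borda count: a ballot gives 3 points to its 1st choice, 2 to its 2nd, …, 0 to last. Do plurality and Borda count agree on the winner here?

Yes

Plurality first-place counts: A 0, B 0, C 2, D 1 → C.
Borda totals: A 1, B 3, C 8, D 6 → C.
The two rules agree on C.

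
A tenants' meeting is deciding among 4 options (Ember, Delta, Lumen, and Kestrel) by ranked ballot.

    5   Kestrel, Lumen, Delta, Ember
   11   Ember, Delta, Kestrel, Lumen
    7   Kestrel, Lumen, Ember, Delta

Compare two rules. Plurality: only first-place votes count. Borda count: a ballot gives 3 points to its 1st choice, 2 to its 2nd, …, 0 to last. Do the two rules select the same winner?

Plurality first-place counts: Ember 11, Delta 0, Lumen 0, Kestrel 12 → Kestrel.
Borda totals: Ember 40, Delta 27, Lumen 24, Kestrel 47 → Kestrel.
The two rules agree on Kestrel.

Yes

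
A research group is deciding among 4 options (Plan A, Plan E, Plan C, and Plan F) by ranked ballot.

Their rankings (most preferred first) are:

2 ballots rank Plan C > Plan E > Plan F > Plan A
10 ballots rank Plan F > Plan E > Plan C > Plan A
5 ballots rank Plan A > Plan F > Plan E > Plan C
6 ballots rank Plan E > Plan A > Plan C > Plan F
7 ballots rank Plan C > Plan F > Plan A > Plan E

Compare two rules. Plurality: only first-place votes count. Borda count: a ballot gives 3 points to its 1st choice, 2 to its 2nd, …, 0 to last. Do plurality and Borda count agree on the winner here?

Plurality first-place counts: Plan A 5, Plan E 6, Plan C 9, Plan F 10 → Plan F.
Borda totals: Plan A 34, Plan E 47, Plan C 43, Plan F 56 → Plan F.
The two rules agree on Plan F.

Yes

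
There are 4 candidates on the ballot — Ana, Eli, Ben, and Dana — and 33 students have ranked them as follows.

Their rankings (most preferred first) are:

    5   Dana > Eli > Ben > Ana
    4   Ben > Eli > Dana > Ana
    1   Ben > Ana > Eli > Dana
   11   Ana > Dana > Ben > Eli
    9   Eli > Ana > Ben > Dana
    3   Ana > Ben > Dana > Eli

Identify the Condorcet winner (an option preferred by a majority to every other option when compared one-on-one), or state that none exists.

Head-to-head results (33 voters total):
Ana vs Eli: Eli wins 18–15.
Ana vs Ben: Ana wins 23–10.
Ana vs Dana: Ana wins 24–9.
Eli vs Ben: Ben wins 19–14.
Eli vs Dana: Dana wins 19–14.
Ben vs Dana: Ben wins 17–16.
No candidate beats all others: Ana beats Ben beats Eli beats Ana, a majority cycle.

There is no Condorcet winner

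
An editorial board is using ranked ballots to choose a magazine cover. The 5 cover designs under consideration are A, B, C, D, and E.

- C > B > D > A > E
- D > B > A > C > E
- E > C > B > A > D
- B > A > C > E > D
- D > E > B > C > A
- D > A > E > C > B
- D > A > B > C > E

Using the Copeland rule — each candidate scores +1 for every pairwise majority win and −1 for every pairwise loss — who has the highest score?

D

Pairwise results:
  A vs B: B wins 5–2.
  A vs C: A wins 4–3.
  A vs D: D wins 5–2.
  A vs E: A wins 5–2.
  B vs C: B wins 4–3.
  B vs D: D wins 4–3.
  B vs E: B wins 4–3.
  C vs D: D wins 4–3.
  C vs E: C wins 4–3.
  D vs E: D wins 5–2.
Copeland scores (wins − losses):
  A: 2 − 2 = 0
  B: 3 − 1 = 2
  C: 1 − 3 = -2
  D: 4 − 0 = 4
  E: 0 − 4 = -4
D has the best Copeland score.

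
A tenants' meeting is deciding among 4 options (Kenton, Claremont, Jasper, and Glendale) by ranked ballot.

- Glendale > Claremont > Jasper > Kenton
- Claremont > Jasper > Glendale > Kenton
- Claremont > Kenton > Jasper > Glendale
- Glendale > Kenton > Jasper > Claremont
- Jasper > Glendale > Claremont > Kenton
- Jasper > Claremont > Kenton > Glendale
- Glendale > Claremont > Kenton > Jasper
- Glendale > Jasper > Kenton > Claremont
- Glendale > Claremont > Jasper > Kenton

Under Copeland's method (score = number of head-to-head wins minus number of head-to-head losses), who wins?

Pairwise results:
  Kenton vs Claremont: Claremont wins 7–2.
  Kenton vs Jasper: Jasper wins 6–3.
  Kenton vs Glendale: Glendale wins 7–2.
  Claremont vs Jasper: Claremont wins 5–4.
  Claremont vs Glendale: Glendale wins 6–3.
  Jasper vs Glendale: Glendale wins 5–4.
Copeland scores (wins − losses):
  Kenton: 0 − 3 = -3
  Claremont: 2 − 1 = 1
  Jasper: 1 − 2 = -1
  Glendale: 3 − 0 = 3
Glendale has the best Copeland score.

Glendale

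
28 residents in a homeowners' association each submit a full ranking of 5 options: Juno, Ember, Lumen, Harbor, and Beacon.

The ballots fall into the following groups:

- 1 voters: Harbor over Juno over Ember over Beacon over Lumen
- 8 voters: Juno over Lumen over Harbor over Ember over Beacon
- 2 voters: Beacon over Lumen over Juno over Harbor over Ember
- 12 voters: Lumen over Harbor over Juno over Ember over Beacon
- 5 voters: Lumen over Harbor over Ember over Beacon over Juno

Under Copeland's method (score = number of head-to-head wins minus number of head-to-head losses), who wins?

Pairwise results:
  Juno vs Ember: Juno wins 23–5.
  Juno vs Lumen: Lumen wins 19–9.
  Juno vs Harbor: Harbor wins 18–10.
  Juno vs Beacon: Juno wins 21–7.
  Ember vs Lumen: Lumen wins 27–1.
  Ember vs Harbor: Harbor wins 28–0.
  Ember vs Beacon: Ember wins 26–2.
  Lumen vs Harbor: Lumen wins 27–1.
  Lumen vs Beacon: Lumen wins 25–3.
  Harbor vs Beacon: Harbor wins 26–2.
Copeland scores (wins − losses):
  Juno: 2 − 2 = 0
  Ember: 1 − 3 = -2
  Lumen: 4 − 0 = 4
  Harbor: 3 − 1 = 2
  Beacon: 0 − 4 = -4
Lumen has the best Copeland score.

Lumen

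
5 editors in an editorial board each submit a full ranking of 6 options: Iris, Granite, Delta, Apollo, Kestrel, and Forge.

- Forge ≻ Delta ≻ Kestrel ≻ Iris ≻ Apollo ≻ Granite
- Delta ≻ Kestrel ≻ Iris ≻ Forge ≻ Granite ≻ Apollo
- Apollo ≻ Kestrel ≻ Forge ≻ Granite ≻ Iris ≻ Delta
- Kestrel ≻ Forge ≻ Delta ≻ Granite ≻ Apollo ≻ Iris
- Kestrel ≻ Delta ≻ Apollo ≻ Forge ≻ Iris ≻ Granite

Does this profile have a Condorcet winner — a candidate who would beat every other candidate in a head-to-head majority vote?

Yes

Head-to-head results (5 voters total):
Iris vs Granite: Iris wins 3–2.
Iris vs Delta: Delta wins 4–1.
Iris vs Apollo: Apollo wins 3–2.
Iris vs Kestrel: Kestrel wins 5–0.
Iris vs Forge: Forge wins 4–1.
Granite vs Delta: Delta wins 4–1.
Granite vs Apollo: Apollo wins 3–2.
Granite vs Kestrel: Kestrel wins 5–0.
Granite vs Forge: Forge wins 5–0.
Delta vs Apollo: Delta wins 4–1.
Delta vs Kestrel: Kestrel wins 3–2.
Delta vs Forge: Forge wins 3–2.
Apollo vs Kestrel: Kestrel wins 4–1.
Apollo vs Forge: Forge wins 3–2.
Kestrel vs Forge: Kestrel wins 4–1.
Kestrel beats each rival — Iris (5–0), Granite (5–0), Delta (3–2), Apollo (4–1), Forge (4–1) — so Kestrel is the Condorcet winner.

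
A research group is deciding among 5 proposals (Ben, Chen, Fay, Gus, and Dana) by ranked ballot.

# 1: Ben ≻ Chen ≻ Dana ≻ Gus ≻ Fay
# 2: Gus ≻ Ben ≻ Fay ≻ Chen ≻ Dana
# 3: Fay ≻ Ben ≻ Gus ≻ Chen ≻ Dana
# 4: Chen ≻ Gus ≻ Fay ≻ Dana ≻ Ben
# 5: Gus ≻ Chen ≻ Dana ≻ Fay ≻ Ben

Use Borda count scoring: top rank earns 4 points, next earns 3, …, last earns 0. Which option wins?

Gus

Borda scores:
  Ben: 4 + 3 + 3 + 0 + 0 = 10
  Chen: 3 + 1 + 1 + 4 + 3 = 12
  Fay: 0 + 2 + 4 + 2 + 1 = 9
  Gus: 1 + 4 + 2 + 3 + 4 = 14
  Dana: 2 + 0 + 0 + 1 + 2 = 5
Gus has the highest total.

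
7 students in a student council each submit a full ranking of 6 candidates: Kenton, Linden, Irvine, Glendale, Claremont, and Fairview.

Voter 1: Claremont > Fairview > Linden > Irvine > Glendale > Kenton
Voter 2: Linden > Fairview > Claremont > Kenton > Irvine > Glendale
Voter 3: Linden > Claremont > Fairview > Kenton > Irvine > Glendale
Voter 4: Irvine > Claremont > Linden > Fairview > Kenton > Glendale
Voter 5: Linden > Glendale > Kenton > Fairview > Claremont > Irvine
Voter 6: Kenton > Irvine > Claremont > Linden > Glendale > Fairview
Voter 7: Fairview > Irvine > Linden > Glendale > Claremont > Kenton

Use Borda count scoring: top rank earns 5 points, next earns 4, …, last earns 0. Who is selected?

Linden

Borda scores:
  Kenton: 0 + 2 + 2 + 1 + 3 + 5 + 0 = 13
  Linden: 3 + 5 + 5 + 3 + 5 + 2 + 3 = 26
  Irvine: 2 + 1 + 1 + 5 + 0 + 4 + 4 = 17
  Glendale: 1 + 0 + 0 + 0 + 4 + 1 + 2 = 8
  Claremont: 5 + 3 + 4 + 4 + 1 + 3 + 1 = 21
  Fairview: 4 + 4 + 3 + 2 + 2 + 0 + 5 = 20
Linden has the highest total.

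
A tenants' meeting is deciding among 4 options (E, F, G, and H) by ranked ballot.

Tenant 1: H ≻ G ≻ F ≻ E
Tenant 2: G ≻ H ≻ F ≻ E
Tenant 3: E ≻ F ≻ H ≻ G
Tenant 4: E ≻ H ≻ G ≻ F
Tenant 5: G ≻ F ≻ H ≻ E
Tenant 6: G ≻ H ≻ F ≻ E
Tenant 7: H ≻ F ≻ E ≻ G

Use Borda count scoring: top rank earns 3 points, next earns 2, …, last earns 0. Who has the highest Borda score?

H

Borda scores:
  E: 0 + 0 + 3 + 3 + 0 + 0 + 1 = 7
  F: 1 + 1 + 2 + 0 + 2 + 1 + 2 = 9
  G: 2 + 3 + 0 + 1 + 3 + 3 + 0 = 12
  H: 3 + 2 + 1 + 2 + 1 + 2 + 3 = 14
H has the highest total.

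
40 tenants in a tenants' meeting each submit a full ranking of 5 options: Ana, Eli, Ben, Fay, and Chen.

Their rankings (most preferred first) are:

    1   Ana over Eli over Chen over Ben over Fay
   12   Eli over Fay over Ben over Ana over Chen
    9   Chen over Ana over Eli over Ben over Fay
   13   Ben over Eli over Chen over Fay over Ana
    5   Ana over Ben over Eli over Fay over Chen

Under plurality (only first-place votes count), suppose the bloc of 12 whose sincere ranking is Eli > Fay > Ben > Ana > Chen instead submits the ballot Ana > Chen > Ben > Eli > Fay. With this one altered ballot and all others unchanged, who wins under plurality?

First-place totals with the altered ballot: Ana 18, Eli 0, Ben 13, Fay 0, Chen 9.
The switch changes the winner from Ben to Ana.

Ana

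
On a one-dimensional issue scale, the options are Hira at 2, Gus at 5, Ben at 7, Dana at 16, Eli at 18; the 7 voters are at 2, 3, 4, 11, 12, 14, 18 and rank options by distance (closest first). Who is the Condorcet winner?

Ben

With single-peaked preferences on a line, the Condorcet winner is the candidate closest to the median voter.
The median voter (position 11) is closest to Ben at 7.
Check: Ben vs Hira — voters closer to Ben: 4 of 7.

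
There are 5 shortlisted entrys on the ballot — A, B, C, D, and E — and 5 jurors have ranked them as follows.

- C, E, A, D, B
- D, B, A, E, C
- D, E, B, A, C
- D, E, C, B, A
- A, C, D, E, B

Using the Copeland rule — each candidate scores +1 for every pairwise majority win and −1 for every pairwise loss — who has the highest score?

D

Pairwise results:
  A vs B: B wins 3–2.
  A vs C: A wins 3–2.
  A vs D: D wins 3–2.
  A vs E: E wins 3–2.
  B vs C: C wins 3–2.
  B vs D: D wins 5–0.
  B vs E: E wins 4–1.
  C vs D: D wins 3–2.
  C vs E: E wins 3–2.
  D vs E: D wins 4–1.
Copeland scores (wins − losses):
  A: 1 − 3 = -2
  B: 1 − 3 = -2
  C: 1 − 3 = -2
  D: 4 − 0 = 4
  E: 3 − 1 = 2
D has the best Copeland score.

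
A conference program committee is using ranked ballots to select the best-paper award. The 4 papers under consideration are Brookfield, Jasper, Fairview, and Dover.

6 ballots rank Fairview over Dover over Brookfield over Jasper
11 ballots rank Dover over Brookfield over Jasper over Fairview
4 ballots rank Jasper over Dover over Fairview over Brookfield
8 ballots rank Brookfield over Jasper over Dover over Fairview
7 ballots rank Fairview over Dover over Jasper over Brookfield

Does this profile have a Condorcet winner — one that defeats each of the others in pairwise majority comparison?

Yes

Head-to-head results (36 voters total):
Brookfield vs Jasper: Brookfield wins 25–11.
Brookfield vs Fairview: Brookfield wins 19–17.
Brookfield vs Dover: Dover wins 28–8.
Jasper vs Fairview: Jasper wins 23–13.
Jasper vs Dover: Dover wins 24–12.
Fairview vs Dover: Dover wins 23–13.
Dover beats each rival — Brookfield (28–8), Jasper (24–12), Fairview (23–13) — so Dover is the Condorcet winner.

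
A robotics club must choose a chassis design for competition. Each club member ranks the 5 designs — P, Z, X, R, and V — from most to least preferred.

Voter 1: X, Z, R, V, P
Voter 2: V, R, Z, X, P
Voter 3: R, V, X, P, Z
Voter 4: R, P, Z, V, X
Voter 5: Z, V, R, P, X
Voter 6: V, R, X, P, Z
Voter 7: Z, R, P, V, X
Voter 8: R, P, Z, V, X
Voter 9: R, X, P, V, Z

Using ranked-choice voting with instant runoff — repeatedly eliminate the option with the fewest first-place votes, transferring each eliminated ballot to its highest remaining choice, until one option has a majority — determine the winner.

R

Round 1: R 4, Z 2, V 2, X 1, P 0. P has the fewest and is eliminated.
Round 2: R 4, Z 2, V 2, X 1. X has the fewest and is eliminated.
Round 3: R 4, Z 3, V 2. V has the fewest and is eliminated.
Round 4: R 6, Z 3. R has a majority.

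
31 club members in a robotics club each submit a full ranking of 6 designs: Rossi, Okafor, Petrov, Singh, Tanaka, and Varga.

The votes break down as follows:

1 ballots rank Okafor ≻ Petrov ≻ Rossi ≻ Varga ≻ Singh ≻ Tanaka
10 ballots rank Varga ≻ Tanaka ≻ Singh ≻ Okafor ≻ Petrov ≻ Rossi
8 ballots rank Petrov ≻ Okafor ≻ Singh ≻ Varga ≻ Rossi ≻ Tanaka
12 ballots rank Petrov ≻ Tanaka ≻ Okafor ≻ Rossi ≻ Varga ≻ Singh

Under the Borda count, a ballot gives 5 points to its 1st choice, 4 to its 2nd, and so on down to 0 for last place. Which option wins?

Borda scores:
  Rossi: 3 + 10·0 + 8·1 + 12·2 = 35
  Okafor: 5 + 10·2 + 8·4 + 12·3 = 93
  Petrov: 4 + 10·1 + 8·5 + 12·5 = 114
  Singh: 1 + 10·3 + 8·3 + 12·0 = 55
  Tanaka: 0 + 10·4 + 8·0 + 12·4 = 88
  Varga: 2 + 10·5 + 8·2 + 12·1 = 80
Petrov has the highest total.

Petrov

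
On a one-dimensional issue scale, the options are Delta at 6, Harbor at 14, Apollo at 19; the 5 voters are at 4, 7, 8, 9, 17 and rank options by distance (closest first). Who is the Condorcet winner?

Delta

With single-peaked preferences on a line, the Condorcet winner is the candidate closest to the median voter.
The median voter (position 8) is closest to Delta at 6.
Check: Delta vs Apollo — voters closer to Delta: 4 of 5.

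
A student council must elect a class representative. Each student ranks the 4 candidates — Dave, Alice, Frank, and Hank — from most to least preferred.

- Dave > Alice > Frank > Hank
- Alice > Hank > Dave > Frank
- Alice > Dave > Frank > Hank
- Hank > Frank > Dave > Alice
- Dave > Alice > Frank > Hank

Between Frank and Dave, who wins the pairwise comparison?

Ballots ranking Frank above Dave: 1.
Ballots ranking Dave above Frank: 4.
Dave wins the head-to-head, 4–1.

Dave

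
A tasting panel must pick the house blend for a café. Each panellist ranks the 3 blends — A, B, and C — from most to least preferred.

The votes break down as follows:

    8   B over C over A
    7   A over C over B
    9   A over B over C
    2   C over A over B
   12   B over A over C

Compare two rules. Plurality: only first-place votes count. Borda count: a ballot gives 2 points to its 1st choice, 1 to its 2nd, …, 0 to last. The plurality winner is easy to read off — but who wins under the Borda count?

Plurality first-place counts: A 16, B 20, C 2 → B.
Borda totals: A 46, B 49, C 19 → B.

B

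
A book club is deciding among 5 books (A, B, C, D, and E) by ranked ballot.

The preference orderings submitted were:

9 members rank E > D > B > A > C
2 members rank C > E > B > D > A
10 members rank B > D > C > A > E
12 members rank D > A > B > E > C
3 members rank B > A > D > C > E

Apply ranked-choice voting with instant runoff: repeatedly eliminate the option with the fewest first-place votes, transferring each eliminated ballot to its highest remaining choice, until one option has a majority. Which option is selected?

Round 1: B 13, D 12, E 9, C 2, A 0. A has the fewest and is eliminated.
Round 2: B 13, D 12, E 9, C 2. C has the fewest and is eliminated.
Round 3: B 13, D 12, E 11. E has the fewest and is eliminated.
Round 4: D 21, B 15. D has a majority.

D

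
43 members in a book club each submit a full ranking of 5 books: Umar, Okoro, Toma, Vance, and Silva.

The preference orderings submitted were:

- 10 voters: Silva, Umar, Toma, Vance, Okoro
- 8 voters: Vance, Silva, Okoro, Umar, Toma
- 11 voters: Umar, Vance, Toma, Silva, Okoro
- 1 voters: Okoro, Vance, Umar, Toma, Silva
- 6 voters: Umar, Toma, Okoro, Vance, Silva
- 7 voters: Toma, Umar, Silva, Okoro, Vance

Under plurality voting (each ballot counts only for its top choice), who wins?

Umar

First-place vote totals:
  Umar: 17
  Okoro: 1
  Toma: 7
  Vance: 8
  Silva: 10
Umar has the most first-place votes.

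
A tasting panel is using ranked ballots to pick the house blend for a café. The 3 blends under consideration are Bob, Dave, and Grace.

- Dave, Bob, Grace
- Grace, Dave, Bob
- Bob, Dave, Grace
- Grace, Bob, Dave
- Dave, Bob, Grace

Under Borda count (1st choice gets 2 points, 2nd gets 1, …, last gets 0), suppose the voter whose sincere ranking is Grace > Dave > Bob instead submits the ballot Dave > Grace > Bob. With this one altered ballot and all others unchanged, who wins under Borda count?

Borda totals with the altered ballot: Bob 5, Dave 7, Grace 3.
The winner is unchanged: still Dave.

Dave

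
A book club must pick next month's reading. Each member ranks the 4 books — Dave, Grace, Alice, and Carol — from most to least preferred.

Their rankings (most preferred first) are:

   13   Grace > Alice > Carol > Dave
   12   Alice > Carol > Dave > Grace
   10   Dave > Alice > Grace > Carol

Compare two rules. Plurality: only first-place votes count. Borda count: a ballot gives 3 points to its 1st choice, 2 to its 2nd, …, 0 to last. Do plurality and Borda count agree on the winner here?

No

Plurality first-place counts: Dave 10, Grace 13, Alice 12, Carol 0 → Grace.
Borda totals: Dave 42, Grace 49, Alice 82, Carol 37 → Alice.
The two rules disagree: plurality picks Grace, Borda picks Alice.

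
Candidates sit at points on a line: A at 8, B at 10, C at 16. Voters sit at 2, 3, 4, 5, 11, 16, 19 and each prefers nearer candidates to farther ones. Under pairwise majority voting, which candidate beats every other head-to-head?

With single-peaked preferences on a line, the Condorcet winner is the candidate closest to the median voter.
The median voter (position 5) is closest to A at 8.
Check: A vs B — voters closer to A: 4 of 7.

A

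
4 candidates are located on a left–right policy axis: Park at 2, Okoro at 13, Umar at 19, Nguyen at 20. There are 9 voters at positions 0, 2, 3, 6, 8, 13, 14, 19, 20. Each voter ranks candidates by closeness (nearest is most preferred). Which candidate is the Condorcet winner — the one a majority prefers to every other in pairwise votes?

With single-peaked preferences on a line, the Condorcet winner is the candidate closest to the median voter.
The median voter (position 8) is closest to Okoro at 13.
Check: Okoro vs Nguyen — voters closer to Okoro: 7 of 9.

Okoro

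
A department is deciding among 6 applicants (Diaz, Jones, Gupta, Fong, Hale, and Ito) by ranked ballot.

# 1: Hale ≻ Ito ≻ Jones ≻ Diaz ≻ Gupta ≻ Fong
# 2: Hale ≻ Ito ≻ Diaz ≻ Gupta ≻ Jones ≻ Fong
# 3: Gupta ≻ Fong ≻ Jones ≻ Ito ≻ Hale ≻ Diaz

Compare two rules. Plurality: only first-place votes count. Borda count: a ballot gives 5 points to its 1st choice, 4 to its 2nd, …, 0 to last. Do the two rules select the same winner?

Yes

Plurality first-place counts: Diaz 0, Jones 0, Gupta 1, Fong 0, Hale 2, Ito 0 → Hale.
Borda totals: Diaz 5, Jones 7, Gupta 8, Fong 4, Hale 11, Ito 10 → Hale.
The two rules agree on Hale.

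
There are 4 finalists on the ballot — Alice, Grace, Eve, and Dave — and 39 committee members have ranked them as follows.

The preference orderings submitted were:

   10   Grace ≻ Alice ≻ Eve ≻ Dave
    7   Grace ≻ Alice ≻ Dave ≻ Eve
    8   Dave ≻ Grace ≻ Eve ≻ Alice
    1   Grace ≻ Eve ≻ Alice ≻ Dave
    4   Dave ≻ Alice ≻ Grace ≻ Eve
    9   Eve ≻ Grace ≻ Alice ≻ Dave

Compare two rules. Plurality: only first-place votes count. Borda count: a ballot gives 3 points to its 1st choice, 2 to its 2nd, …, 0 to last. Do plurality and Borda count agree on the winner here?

Plurality first-place counts: Alice 0, Grace 18, Eve 9, Dave 12 → Grace.
Borda totals: Alice 52, Grace 92, Eve 47, Dave 43 → Grace.
The two rules agree on Grace.

Yes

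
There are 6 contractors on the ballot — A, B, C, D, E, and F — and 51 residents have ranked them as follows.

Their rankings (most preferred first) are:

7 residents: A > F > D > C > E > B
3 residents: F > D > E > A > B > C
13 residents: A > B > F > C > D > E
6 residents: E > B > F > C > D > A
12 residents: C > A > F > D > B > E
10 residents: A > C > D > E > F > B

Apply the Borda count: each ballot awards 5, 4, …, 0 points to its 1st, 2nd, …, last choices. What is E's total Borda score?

66

Borda scores:
  A: 7·5 + 3·2 + 13·5 + 6·0 + 12·4 + 10·5 = 204
  B: 7·0 + 3·1 + 13·4 + 6·4 + 12·1 + 10·0 = 91
  C: 7·2 + 3·0 + 13·2 + 6·2 + 12·5 + 10·4 = 152
  D: 7·3 + 3·4 + 13·1 + 6·1 + 12·2 + 10·3 = 106
  E: 7·1 + 3·3 + 13·0 + 6·5 + 12·0 + 10·2 = 66
  F: 7·4 + 3·5 + 13·3 + 6·3 + 12·3 + 10·1 = 146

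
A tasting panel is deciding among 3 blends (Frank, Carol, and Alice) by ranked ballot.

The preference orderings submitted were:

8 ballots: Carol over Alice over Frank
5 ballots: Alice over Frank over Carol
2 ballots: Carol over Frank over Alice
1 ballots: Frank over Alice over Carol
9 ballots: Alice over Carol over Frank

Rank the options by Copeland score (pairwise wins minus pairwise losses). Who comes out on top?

Pairwise results:
  Frank vs Carol: Carol wins 19–6.
  Frank vs Alice: Alice wins 22–3.
  Carol vs Alice: Alice wins 15–10.
Copeland scores (wins − losses):
  Frank: 0 − 2 = -2
  Carol: 1 − 1 = 0
  Alice: 2 − 0 = 2
Alice has the best Copeland score.

Alice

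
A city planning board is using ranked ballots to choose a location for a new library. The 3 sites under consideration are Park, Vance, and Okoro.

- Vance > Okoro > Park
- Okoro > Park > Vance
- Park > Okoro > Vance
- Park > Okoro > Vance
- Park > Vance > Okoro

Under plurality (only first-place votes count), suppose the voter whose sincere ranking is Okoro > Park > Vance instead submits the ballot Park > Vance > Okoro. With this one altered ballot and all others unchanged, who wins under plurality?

Park

First-place totals with the altered ballot: Park 4, Vance 1, Okoro 0.
The winner is unchanged: still Park.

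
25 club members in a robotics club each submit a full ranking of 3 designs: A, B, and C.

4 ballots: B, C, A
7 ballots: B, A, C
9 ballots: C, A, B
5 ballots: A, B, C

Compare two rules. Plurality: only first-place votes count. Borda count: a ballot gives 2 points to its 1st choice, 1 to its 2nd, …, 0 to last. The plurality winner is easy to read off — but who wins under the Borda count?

B

Plurality first-place counts: A 5, B 11, C 9 → B.
Borda totals: A 26, B 27, C 22 → B.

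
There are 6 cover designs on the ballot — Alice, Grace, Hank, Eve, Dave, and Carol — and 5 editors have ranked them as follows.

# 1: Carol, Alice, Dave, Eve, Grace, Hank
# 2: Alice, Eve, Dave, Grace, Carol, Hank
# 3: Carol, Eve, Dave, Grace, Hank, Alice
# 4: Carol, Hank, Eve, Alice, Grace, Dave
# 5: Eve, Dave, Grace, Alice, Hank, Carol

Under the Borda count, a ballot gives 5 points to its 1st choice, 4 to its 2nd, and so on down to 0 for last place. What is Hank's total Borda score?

6

Borda scores:
  Alice: 4 + 5 + 0 + 2 + 2 = 13
  Grace: 1 + 2 + 2 + 1 + 3 = 9
  Hank: 0 + 0 + 1 + 4 + 1 = 6
  Eve: 2 + 4 + 4 + 3 + 5 = 18
  Dave: 3 + 3 + 3 + 0 + 4 = 13
  Carol: 5 + 1 + 5 + 5 + 0 = 16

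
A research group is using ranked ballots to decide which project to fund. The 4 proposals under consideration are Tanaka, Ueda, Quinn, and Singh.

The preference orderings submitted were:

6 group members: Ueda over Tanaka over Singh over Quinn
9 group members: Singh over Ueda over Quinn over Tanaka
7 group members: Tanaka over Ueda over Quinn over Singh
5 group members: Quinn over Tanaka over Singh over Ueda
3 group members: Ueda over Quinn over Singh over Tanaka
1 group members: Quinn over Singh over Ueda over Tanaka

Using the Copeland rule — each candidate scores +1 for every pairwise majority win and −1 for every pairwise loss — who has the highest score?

Ueda

Pairwise results:
  Tanaka vs Ueda: Ueda wins 19–12.
  Tanaka vs Quinn: Quinn wins 18–13.
  Tanaka vs Singh: Tanaka wins 18–13.
  Ueda vs Quinn: Ueda wins 25–6.
  Ueda vs Singh: Ueda wins 16–15.
  Quinn vs Singh: Quinn wins 16–15.
Copeland scores (wins − losses):
  Tanaka: 1 − 2 = -1
  Ueda: 3 − 0 = 3
  Quinn: 2 − 1 = 1
  Singh: 0 − 3 = -3
Ueda has the best Copeland score.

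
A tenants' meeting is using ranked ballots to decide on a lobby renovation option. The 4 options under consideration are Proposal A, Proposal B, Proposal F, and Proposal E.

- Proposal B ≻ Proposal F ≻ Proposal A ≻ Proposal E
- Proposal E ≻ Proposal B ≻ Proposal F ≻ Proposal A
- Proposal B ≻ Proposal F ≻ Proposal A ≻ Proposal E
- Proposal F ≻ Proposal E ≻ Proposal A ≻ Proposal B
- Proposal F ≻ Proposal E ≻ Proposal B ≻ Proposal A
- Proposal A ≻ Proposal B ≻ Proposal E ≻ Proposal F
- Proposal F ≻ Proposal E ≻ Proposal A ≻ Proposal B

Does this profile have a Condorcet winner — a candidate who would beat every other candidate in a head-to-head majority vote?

No

Head-to-head results (7 voters total):
Proposal A vs Proposal B: Proposal B wins 4–3.
Proposal A vs Proposal F: Proposal F wins 6–1.
Proposal A vs Proposal E: Proposal E wins 4–3.
Proposal B vs Proposal F: Proposal B wins 4–3.
Proposal B vs Proposal E: Proposal E wins 4–3.
Proposal F vs Proposal E: Proposal F wins 5–2.
No candidate beats all others: Proposal B beats Proposal F beats Proposal E beats Proposal B, a majority cycle.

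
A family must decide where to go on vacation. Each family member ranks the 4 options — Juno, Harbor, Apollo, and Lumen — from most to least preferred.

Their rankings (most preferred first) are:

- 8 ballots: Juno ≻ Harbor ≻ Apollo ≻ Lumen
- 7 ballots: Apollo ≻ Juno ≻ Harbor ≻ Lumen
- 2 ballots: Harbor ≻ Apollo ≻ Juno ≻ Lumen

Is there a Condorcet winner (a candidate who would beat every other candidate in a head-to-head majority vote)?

No

Head-to-head results (17 voters total):
Juno vs Harbor: Juno wins 15–2.
Juno vs Apollo: Apollo wins 9–8.
Juno vs Lumen: Juno wins 17–0.
Harbor vs Apollo: Harbor wins 10–7.
Harbor vs Lumen: Harbor wins 17–0.
Apollo vs Lumen: Apollo wins 17–0.
No candidate beats all others: Juno beats Harbor beats Apollo beats Juno, a majority cycle.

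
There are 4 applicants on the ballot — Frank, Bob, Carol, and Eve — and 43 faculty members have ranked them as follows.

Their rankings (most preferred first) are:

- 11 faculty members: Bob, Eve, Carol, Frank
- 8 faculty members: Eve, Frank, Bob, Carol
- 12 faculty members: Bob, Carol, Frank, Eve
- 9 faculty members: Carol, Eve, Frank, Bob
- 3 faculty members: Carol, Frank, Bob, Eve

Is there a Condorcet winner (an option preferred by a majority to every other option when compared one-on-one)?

Yes

Head-to-head results (43 voters total):
Frank vs Bob: Bob wins 23–20.
Frank vs Carol: Carol wins 35–8.
Frank vs Eve: Eve wins 28–15.
Bob vs Carol: Bob wins 31–12.
Bob vs Eve: Bob wins 26–17.
Carol vs Eve: Carol wins 24–19.
Bob beats each rival — Frank (23–20), Carol (31–12), Eve (26–17) — so Bob is the Condorcet winner.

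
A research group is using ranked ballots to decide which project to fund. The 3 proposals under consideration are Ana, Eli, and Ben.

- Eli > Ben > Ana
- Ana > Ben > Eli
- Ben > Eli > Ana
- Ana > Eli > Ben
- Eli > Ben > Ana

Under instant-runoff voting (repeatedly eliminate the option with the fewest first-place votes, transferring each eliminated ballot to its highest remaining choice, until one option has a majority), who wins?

Eli

Round 1: Ana 2, Eli 2, Ben 1. Ben has the fewest and is eliminated.
Round 2: Eli 3, Ana 2. Eli has a majority.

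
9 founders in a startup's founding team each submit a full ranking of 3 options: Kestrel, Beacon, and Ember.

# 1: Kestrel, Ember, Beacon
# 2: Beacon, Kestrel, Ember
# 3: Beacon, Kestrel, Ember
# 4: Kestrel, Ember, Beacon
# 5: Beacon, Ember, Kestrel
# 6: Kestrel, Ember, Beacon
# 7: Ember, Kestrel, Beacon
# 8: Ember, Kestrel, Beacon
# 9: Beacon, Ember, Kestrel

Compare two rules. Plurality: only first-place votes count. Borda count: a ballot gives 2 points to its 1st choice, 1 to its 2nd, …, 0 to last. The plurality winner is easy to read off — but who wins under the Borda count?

Kestrel

Plurality first-place counts: Kestrel 3, Beacon 4, Ember 2 → Beacon.
Borda totals: Kestrel 10, Beacon 8, Ember 9 → Kestrel.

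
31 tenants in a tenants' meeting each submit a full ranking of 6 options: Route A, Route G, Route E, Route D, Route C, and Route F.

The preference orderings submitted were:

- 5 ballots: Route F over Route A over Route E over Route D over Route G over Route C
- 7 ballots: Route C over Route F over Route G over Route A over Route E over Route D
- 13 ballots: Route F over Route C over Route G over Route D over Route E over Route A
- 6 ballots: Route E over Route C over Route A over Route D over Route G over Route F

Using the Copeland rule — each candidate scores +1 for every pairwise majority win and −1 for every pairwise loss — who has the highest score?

Route F

Pairwise results:
  Route A vs Route G: Route G wins 20–11.
  Route A vs Route E: Route E wins 19–12.
  Route A vs Route D: Route A wins 18–13.
  Route A vs Route C: Route C wins 26–5.
  Route A vs Route F: Route F wins 25–6.
  Route G vs Route E: Route G wins 20–11.
  Route G vs Route D: Route G wins 20–11.
  Route G vs Route C: Route C wins 26–5.
  Route G vs Route F: Route F wins 25–6.
  Route E vs Route D: Route E wins 18–13.
  Route E vs Route C: Route C wins 20–11.
  Route E vs Route F: Route F wins 25–6.
  Route D vs Route C: Route C wins 26–5.
  Route D vs Route F: Route F wins 25–6.
  Route C vs Route F: Route F wins 18–13.
Copeland scores (wins − losses):
  Route A: 1 − 4 = -3
  Route G: 3 − 2 = 1
  Route E: 2 − 3 = -1
  Route D: 0 − 5 = -5
  Route C: 4 − 1 = 3
  Route F: 5 − 0 = 5
Route F has the best Copeland score.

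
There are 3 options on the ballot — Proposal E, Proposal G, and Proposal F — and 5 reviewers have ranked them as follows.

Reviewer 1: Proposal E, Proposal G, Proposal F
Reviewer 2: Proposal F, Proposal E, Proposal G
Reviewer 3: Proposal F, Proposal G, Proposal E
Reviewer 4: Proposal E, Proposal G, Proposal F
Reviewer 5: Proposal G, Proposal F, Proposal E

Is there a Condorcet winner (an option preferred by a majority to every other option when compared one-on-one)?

No

Head-to-head results (5 voters total):
Proposal E vs Proposal G: Proposal E wins 3–2.
Proposal E vs Proposal F: Proposal F wins 3–2.
Proposal G vs Proposal F: Proposal G wins 3–2.
No candidate beats all others: Proposal E beats Proposal G beats Proposal F beats Proposal E, a majority cycle.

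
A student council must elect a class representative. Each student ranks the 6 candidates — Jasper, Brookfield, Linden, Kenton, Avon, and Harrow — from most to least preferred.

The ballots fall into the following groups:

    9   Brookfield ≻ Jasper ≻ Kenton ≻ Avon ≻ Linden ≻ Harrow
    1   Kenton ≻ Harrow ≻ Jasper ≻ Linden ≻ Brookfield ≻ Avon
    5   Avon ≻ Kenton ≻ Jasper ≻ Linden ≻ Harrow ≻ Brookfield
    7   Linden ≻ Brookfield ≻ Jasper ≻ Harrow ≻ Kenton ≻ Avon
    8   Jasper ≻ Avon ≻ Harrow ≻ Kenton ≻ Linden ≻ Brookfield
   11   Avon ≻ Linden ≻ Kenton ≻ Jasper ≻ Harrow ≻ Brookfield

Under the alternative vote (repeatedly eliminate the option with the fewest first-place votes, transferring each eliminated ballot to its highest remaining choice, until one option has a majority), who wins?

Avon

Round 1: Avon 16, Brookfield 9, Jasper 8, Linden 7, Kenton 1, Harrow 0. Harrow has the fewest and is eliminated.
Round 2: Avon 16, Brookfield 9, Jasper 8, Linden 7, Kenton 1. Kenton has the fewest and is eliminated.
Round 3: Avon 16, Jasper 9, Brookfield 9, Linden 7. Linden has the fewest and is eliminated.
Round 4: Brookfield 16, Avon 16, Jasper 9. Jasper has the fewest and is eliminated.
Round 5: Avon 24, Brookfield 17. Avon has a majority.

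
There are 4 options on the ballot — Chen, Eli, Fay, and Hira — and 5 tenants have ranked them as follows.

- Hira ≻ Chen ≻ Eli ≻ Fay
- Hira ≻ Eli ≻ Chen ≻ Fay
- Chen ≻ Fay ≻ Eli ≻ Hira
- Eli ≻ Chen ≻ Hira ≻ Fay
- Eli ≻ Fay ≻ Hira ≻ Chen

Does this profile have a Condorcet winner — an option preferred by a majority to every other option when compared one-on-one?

Head-to-head results (5 voters total):
Chen vs Eli: Eli wins 3–2.
Chen vs Fay: Chen wins 4–1.
Chen vs Hira: Hira wins 3–2.
Eli vs Fay: Eli wins 4–1.
Eli vs Hira: Eli wins 3–2.
Fay vs Hira: Hira wins 3–2.
Eli beats each rival — Chen (3–2), Fay (4–1), Hira (3–2) — so Eli is the Condorcet winner.

Yes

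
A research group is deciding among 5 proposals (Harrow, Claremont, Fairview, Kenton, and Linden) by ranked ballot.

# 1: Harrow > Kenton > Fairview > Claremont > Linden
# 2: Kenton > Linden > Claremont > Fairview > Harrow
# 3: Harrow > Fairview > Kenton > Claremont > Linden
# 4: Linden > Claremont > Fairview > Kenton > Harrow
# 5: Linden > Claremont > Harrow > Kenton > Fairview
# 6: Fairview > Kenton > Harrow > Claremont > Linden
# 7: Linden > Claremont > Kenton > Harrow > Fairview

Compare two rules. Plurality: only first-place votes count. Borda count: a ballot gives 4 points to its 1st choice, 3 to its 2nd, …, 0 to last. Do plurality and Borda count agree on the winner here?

No

Plurality first-place counts: Harrow 2, Claremont 0, Fairview 1, Kenton 1, Linden 3 → Linden.
Borda totals: Harrow 13, Claremont 14, Fairview 12, Kenton 16, Linden 15 → Kenton.
The two rules disagree: plurality picks Linden, Borda picks Kenton.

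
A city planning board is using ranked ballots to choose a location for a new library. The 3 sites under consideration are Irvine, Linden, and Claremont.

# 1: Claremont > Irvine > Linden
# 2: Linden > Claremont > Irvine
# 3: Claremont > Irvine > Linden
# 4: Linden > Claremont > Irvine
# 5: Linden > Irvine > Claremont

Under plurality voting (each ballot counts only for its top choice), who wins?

First-place vote totals:
  Irvine: 0
  Linden: 3
  Claremont: 2
Linden has the most first-place votes.

Linden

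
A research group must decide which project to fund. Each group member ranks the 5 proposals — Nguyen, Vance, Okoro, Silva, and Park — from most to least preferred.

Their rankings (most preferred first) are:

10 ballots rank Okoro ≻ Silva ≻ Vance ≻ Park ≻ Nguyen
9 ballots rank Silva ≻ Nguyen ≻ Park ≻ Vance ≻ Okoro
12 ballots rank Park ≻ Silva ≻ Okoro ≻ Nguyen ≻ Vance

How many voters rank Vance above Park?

Ballots ranking Vance above Park: 10.
Ballots ranking Park above Vance: 9+12 = 21.
So 10 of 31 voters prefer Vance to Park.

10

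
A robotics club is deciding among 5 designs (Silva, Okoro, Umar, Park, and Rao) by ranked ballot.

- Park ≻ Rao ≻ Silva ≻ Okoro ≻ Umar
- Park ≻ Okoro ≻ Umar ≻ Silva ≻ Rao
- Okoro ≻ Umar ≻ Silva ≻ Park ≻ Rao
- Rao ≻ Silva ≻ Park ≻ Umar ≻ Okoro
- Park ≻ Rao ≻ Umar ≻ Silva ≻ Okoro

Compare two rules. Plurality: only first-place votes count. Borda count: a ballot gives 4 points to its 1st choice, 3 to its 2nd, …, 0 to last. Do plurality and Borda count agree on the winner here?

Plurality first-place counts: Silva 0, Okoro 1, Umar 0, Park 3, Rao 1 → Park.
Borda totals: Silva 9, Okoro 8, Umar 8, Park 15, Rao 10 → Park.
The two rules agree on Park.

Yes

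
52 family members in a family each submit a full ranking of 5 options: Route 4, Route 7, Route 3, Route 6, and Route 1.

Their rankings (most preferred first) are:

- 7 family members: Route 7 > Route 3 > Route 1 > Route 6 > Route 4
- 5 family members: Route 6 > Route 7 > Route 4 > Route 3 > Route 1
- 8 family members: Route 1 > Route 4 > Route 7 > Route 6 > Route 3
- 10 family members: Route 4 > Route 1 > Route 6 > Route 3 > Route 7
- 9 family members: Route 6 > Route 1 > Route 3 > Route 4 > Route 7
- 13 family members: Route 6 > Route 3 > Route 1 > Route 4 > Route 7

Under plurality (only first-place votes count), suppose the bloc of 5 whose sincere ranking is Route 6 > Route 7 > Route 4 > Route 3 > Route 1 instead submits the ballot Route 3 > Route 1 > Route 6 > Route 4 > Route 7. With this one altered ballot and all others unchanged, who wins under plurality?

Route 6

First-place totals with the altered ballot: Route 4 10, Route 7 7, Route 3 5, Route 6 22, Route 1 8.
The winner is unchanged: still Route 6.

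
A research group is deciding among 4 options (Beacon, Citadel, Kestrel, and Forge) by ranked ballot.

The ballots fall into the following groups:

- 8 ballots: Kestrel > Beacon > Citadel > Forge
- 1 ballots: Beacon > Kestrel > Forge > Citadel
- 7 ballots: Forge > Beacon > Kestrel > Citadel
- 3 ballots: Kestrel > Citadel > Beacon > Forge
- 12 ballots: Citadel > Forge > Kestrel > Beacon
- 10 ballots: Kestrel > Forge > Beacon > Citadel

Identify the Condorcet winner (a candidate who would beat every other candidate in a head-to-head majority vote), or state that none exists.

Kestrel

Head-to-head results (41 voters total):
Beacon vs Citadel: Beacon wins 26–15.
Beacon vs Kestrel: Kestrel wins 33–8.
Beacon vs Forge: Forge wins 29–12.
Citadel vs Kestrel: Kestrel wins 29–12.
Citadel vs Forge: Citadel wins 23–18.
Kestrel vs Forge: Kestrel wins 22–19.
Kestrel beats each rival — Beacon (33–8), Citadel (29–12), Forge (22–19) — so Kestrel is the Condorcet winner.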